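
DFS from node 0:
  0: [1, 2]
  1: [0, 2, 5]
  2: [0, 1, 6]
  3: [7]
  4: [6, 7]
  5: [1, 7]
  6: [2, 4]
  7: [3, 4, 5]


Visit 0, push [2, 1]
Visit 1, push [5, 2]
Visit 2, push [6]
Visit 6, push [4]
Visit 4, push [7]
Visit 7, push [5, 3]
Visit 3, push []
Visit 5, push []

DFS order: [0, 1, 2, 6, 4, 7, 3, 5]


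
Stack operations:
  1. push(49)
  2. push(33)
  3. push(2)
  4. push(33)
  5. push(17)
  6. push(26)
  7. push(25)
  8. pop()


push(49) -> [49]
push(33) -> [49, 33]
push(2) -> [49, 33, 2]
push(33) -> [49, 33, 2, 33]
push(17) -> [49, 33, 2, 33, 17]
push(26) -> [49, 33, 2, 33, 17, 26]
push(25) -> [49, 33, 2, 33, 17, 26, 25]
pop()->25, [49, 33, 2, 33, 17, 26]

Final stack: [49, 33, 2, 33, 17, 26]


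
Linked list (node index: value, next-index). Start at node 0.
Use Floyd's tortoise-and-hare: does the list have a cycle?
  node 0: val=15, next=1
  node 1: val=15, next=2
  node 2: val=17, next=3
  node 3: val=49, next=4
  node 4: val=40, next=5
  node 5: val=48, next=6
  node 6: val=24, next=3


Floyd's tortoise (slow, +1) and hare (fast, +2):
  init: slow=0, fast=0
  step 1: slow=1, fast=2
  step 2: slow=2, fast=4
  step 3: slow=3, fast=6
  step 4: slow=4, fast=4
  slow == fast at node 4: cycle detected

Cycle: yes


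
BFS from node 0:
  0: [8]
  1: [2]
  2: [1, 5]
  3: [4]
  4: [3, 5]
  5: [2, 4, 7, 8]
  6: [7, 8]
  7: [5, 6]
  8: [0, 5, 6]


Visit 0, enqueue [8]
Visit 8, enqueue [5, 6]
Visit 5, enqueue [2, 4, 7]
Visit 6, enqueue []
Visit 2, enqueue [1]
Visit 4, enqueue [3]
Visit 7, enqueue []
Visit 1, enqueue []
Visit 3, enqueue []

BFS order: [0, 8, 5, 6, 2, 4, 7, 1, 3]


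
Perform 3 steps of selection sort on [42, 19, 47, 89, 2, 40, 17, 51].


Initial: [42, 19, 47, 89, 2, 40, 17, 51]
Step 1: min=2 at 4
  Swap: [2, 19, 47, 89, 42, 40, 17, 51]
Step 2: min=17 at 6
  Swap: [2, 17, 47, 89, 42, 40, 19, 51]
Step 3: min=19 at 6
  Swap: [2, 17, 19, 89, 42, 40, 47, 51]

After 3 steps: [2, 17, 19, 89, 42, 40, 47, 51]


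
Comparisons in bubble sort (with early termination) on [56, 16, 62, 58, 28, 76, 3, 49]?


Algorithm: bubble sort (with early termination)
Input: [56, 16, 62, 58, 28, 76, 3, 49]
Sorted: [3, 16, 28, 49, 56, 58, 62, 76]

28


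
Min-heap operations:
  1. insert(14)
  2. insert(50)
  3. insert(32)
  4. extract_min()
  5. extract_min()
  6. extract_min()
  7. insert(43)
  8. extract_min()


insert(14) -> [14]
insert(50) -> [14, 50]
insert(32) -> [14, 50, 32]
extract_min()->14, [32, 50]
extract_min()->32, [50]
extract_min()->50, []
insert(43) -> [43]
extract_min()->43, []

Final heap: []


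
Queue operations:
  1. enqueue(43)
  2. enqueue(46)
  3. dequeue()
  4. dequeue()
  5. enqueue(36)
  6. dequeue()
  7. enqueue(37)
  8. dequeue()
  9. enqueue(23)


enqueue(43) -> [43]
enqueue(46) -> [43, 46]
dequeue()->43, [46]
dequeue()->46, []
enqueue(36) -> [36]
dequeue()->36, []
enqueue(37) -> [37]
dequeue()->37, []
enqueue(23) -> [23]

Final queue: [23]


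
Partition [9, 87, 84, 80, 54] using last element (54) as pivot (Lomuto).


Pivot: 54
  9 <= 54: advance i (no swap)
Place pivot at 1: [9, 54, 84, 80, 87]

Partitioned: [9, 54, 84, 80, 87]


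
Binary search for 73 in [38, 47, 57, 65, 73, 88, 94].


Step 1: lo=0, hi=6, mid=3, val=65
Step 2: lo=4, hi=6, mid=5, val=88
Step 3: lo=4, hi=4, mid=4, val=73

Found at index 4


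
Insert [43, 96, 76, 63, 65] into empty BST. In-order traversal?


Insert 43: root
Insert 96: R from 43
Insert 76: R from 43 -> L from 96
Insert 63: R from 43 -> L from 96 -> L from 76
Insert 65: R from 43 -> L from 96 -> L from 76 -> R from 63

In-order: [43, 63, 65, 76, 96]


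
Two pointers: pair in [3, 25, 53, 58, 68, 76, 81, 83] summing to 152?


lo=0(3)+hi=7(83)=86
lo=1(25)+hi=7(83)=108
lo=2(53)+hi=7(83)=136
lo=3(58)+hi=7(83)=141
lo=4(68)+hi=7(83)=151
lo=5(76)+hi=7(83)=159
lo=5(76)+hi=6(81)=157

No pair found


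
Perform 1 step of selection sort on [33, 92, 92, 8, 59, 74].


Initial: [33, 92, 92, 8, 59, 74]
Step 1: min=8 at 3
  Swap: [8, 92, 92, 33, 59, 74]

After 1 step: [8, 92, 92, 33, 59, 74]


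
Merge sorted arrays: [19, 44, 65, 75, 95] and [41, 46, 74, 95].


Take 19 from A
Take 41 from B
Take 44 from A
Take 46 from B
Take 65 from A
Take 74 from B
Take 75 from A
Take 95 from A

Merged: [19, 41, 44, 46, 65, 74, 75, 95, 95]


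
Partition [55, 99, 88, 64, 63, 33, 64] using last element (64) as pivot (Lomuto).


Pivot: 64
  55 <= 64: advance i (no swap)
  64 <= 64: swap -> [55, 64, 88, 99, 63, 33, 64]
  63 <= 64: swap -> [55, 64, 63, 99, 88, 33, 64]
  33 <= 64: swap -> [55, 64, 63, 33, 88, 99, 64]
Place pivot at 4: [55, 64, 63, 33, 64, 99, 88]

Partitioned: [55, 64, 63, 33, 64, 99, 88]


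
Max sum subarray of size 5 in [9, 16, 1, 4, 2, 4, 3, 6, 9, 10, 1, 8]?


[0:5]: 32
[1:6]: 27
[2:7]: 14
[3:8]: 19
[4:9]: 24
[5:10]: 32
[6:11]: 29
[7:12]: 34

Max: 34 at [7:12]


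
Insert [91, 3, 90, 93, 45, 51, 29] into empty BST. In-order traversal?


Insert 91: root
Insert 3: L from 91
Insert 90: L from 91 -> R from 3
Insert 93: R from 91
Insert 45: L from 91 -> R from 3 -> L from 90
Insert 51: L from 91 -> R from 3 -> L from 90 -> R from 45
Insert 29: L from 91 -> R from 3 -> L from 90 -> L from 45

In-order: [3, 29, 45, 51, 90, 91, 93]


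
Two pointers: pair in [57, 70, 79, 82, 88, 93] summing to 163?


lo=0(57)+hi=5(93)=150
lo=1(70)+hi=5(93)=163

Yes: 70+93=163


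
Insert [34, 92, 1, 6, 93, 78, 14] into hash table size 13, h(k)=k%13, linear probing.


Insert 34: h=8 -> slot 8
Insert 92: h=1 -> slot 1
Insert 1: h=1, 1 probes -> slot 2
Insert 6: h=6 -> slot 6
Insert 93: h=2, 1 probes -> slot 3
Insert 78: h=0 -> slot 0
Insert 14: h=1, 3 probes -> slot 4

Table: [78, 92, 1, 93, 14, None, 6, None, 34, None, None, None, None]


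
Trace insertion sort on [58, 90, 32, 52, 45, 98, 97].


Initial: [58, 90, 32, 52, 45, 98, 97]
Insert 90: [58, 90, 32, 52, 45, 98, 97]
Insert 32: [32, 58, 90, 52, 45, 98, 97]
Insert 52: [32, 52, 58, 90, 45, 98, 97]
Insert 45: [32, 45, 52, 58, 90, 98, 97]
Insert 98: [32, 45, 52, 58, 90, 98, 97]
Insert 97: [32, 45, 52, 58, 90, 97, 98]

Sorted: [32, 45, 52, 58, 90, 97, 98]


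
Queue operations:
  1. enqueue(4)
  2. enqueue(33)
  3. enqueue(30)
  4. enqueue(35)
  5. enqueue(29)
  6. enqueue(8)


enqueue(4) -> [4]
enqueue(33) -> [4, 33]
enqueue(30) -> [4, 33, 30]
enqueue(35) -> [4, 33, 30, 35]
enqueue(29) -> [4, 33, 30, 35, 29]
enqueue(8) -> [4, 33, 30, 35, 29, 8]

Final queue: [4, 33, 30, 35, 29, 8]


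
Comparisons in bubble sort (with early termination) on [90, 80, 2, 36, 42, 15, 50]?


Algorithm: bubble sort (with early termination)
Input: [90, 80, 2, 36, 42, 15, 50]
Sorted: [2, 15, 36, 42, 50, 80, 90]

20


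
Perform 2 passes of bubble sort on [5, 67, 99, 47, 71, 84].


Initial: [5, 67, 99, 47, 71, 84]
Pass 1: [5, 67, 47, 71, 84, 99] (3 swaps)
Pass 2: [5, 47, 67, 71, 84, 99] (1 swaps)

After 2 passes: [5, 47, 67, 71, 84, 99]


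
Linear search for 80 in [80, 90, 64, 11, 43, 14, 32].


i=0: 80==80 found!

Found at 0, 1 comps


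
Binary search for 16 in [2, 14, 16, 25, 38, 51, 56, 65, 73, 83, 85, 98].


Step 1: lo=0, hi=11, mid=5, val=51
Step 2: lo=0, hi=4, mid=2, val=16

Found at index 2


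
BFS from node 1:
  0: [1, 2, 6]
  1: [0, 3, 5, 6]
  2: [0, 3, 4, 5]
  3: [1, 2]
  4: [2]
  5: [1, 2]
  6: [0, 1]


Visit 1, enqueue [0, 3, 5, 6]
Visit 0, enqueue [2]
Visit 3, enqueue []
Visit 5, enqueue []
Visit 6, enqueue []
Visit 2, enqueue [4]
Visit 4, enqueue []

BFS order: [1, 0, 3, 5, 6, 2, 4]


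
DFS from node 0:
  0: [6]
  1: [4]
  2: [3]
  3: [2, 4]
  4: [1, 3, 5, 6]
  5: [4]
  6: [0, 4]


Visit 0, push [6]
Visit 6, push [4]
Visit 4, push [5, 3, 1]
Visit 1, push []
Visit 3, push [2]
Visit 2, push []
Visit 5, push []

DFS order: [0, 6, 4, 1, 3, 2, 5]


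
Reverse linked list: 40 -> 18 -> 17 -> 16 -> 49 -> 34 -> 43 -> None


Step 1: curr=40, set curr.next=prev(None) | reversed so far: 40
Step 2: curr=18, set curr.next=prev(40) | reversed so far: 18 -> 40
Step 3: curr=17, set curr.next=prev(18) | reversed so far: 17 -> 18 -> 40
Step 4: curr=16, set curr.next=prev(17) | reversed so far: 16 -> 17 -> 18 -> 40
Step 5: curr=49, set curr.next=prev(16) | reversed so far: 49 -> 16 -> 17 -> 18 -> 40
Step 6: curr=34, set curr.next=prev(49) | reversed so far: 34 -> 49 -> 16 -> 17 -> 18 -> 40
Step 7: curr=43, set curr.next=prev(34) | reversed so far: 43 -> 34 -> 49 -> 16 -> 17 -> 18 -> 40

43 -> 34 -> 49 -> 16 -> 17 -> 18 -> 40 -> None


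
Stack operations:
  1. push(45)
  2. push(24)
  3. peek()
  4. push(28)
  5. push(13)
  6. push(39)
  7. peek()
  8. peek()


push(45) -> [45]
push(24) -> [45, 24]
peek()->24
push(28) -> [45, 24, 28]
push(13) -> [45, 24, 28, 13]
push(39) -> [45, 24, 28, 13, 39]
peek()->39
peek()->39

Final stack: [45, 24, 28, 13, 39]


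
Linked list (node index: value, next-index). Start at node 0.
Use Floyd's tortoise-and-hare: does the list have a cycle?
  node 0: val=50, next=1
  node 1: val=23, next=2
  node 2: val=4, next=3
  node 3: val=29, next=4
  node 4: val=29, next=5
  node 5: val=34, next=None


Floyd's tortoise (slow, +1) and hare (fast, +2):
  init: slow=0, fast=0
  step 1: slow=1, fast=2
  step 2: slow=2, fast=4
  step 3: fast 4->5->None, no cycle

Cycle: no


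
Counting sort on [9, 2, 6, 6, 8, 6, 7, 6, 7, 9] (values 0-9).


Input: [9, 2, 6, 6, 8, 6, 7, 6, 7, 9]
Counts: [0, 0, 1, 0, 0, 0, 4, 2, 1, 2]

Sorted: [2, 6, 6, 6, 6, 7, 7, 8, 9, 9]


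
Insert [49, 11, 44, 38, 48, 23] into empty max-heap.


Insert 49: [49]
Insert 11: [49, 11]
Insert 44: [49, 11, 44]
Insert 38: [49, 38, 44, 11]
Insert 48: [49, 48, 44, 11, 38]
Insert 23: [49, 48, 44, 11, 38, 23]

Final heap: [49, 48, 44, 11, 38, 23]


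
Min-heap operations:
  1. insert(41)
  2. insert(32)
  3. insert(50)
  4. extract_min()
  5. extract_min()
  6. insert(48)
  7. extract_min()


insert(41) -> [41]
insert(32) -> [32, 41]
insert(50) -> [32, 41, 50]
extract_min()->32, [41, 50]
extract_min()->41, [50]
insert(48) -> [48, 50]
extract_min()->48, [50]

Final heap: [50]


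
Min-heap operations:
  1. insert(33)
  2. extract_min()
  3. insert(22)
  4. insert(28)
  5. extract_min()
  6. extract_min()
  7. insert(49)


insert(33) -> [33]
extract_min()->33, []
insert(22) -> [22]
insert(28) -> [22, 28]
extract_min()->22, [28]
extract_min()->28, []
insert(49) -> [49]

Final heap: [49]


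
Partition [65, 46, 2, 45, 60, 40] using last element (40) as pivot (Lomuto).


Pivot: 40
  2 <= 40: swap -> [2, 46, 65, 45, 60, 40]
Place pivot at 1: [2, 40, 65, 45, 60, 46]

Partitioned: [2, 40, 65, 45, 60, 46]


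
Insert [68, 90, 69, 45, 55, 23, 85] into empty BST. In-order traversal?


Insert 68: root
Insert 90: R from 68
Insert 69: R from 68 -> L from 90
Insert 45: L from 68
Insert 55: L from 68 -> R from 45
Insert 23: L from 68 -> L from 45
Insert 85: R from 68 -> L from 90 -> R from 69

In-order: [23, 45, 55, 68, 69, 85, 90]


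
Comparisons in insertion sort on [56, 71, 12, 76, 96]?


Algorithm: insertion sort
Input: [56, 71, 12, 76, 96]
Sorted: [12, 56, 71, 76, 96]

5


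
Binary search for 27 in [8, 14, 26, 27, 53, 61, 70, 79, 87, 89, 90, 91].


Step 1: lo=0, hi=11, mid=5, val=61
Step 2: lo=0, hi=4, mid=2, val=26
Step 3: lo=3, hi=4, mid=3, val=27

Found at index 3


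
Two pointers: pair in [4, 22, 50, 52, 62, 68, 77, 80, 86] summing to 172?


lo=0(4)+hi=8(86)=90
lo=1(22)+hi=8(86)=108
lo=2(50)+hi=8(86)=136
lo=3(52)+hi=8(86)=138
lo=4(62)+hi=8(86)=148
lo=5(68)+hi=8(86)=154
lo=6(77)+hi=8(86)=163
lo=7(80)+hi=8(86)=166

No pair found


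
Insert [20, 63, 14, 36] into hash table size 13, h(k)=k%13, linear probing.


Insert 20: h=7 -> slot 7
Insert 63: h=11 -> slot 11
Insert 14: h=1 -> slot 1
Insert 36: h=10 -> slot 10

Table: [None, 14, None, None, None, None, None, 20, None, None, 36, 63, None]


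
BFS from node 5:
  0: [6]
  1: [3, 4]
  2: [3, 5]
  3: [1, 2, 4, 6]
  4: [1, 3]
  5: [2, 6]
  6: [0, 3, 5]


Visit 5, enqueue [2, 6]
Visit 2, enqueue [3]
Visit 6, enqueue [0]
Visit 3, enqueue [1, 4]
Visit 0, enqueue []
Visit 1, enqueue []
Visit 4, enqueue []

BFS order: [5, 2, 6, 3, 0, 1, 4]


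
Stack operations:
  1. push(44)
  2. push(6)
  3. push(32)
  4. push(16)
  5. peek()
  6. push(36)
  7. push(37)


push(44) -> [44]
push(6) -> [44, 6]
push(32) -> [44, 6, 32]
push(16) -> [44, 6, 32, 16]
peek()->16
push(36) -> [44, 6, 32, 16, 36]
push(37) -> [44, 6, 32, 16, 36, 37]

Final stack: [44, 6, 32, 16, 36, 37]


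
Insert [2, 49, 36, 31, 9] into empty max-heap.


Insert 2: [2]
Insert 49: [49, 2]
Insert 36: [49, 2, 36]
Insert 31: [49, 31, 36, 2]
Insert 9: [49, 31, 36, 2, 9]

Final heap: [49, 31, 36, 2, 9]


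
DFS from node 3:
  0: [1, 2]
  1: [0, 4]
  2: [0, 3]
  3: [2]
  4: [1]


Visit 3, push [2]
Visit 2, push [0]
Visit 0, push [1]
Visit 1, push [4]
Visit 4, push []

DFS order: [3, 2, 0, 1, 4]


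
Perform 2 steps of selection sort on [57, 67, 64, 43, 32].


Initial: [57, 67, 64, 43, 32]
Step 1: min=32 at 4
  Swap: [32, 67, 64, 43, 57]
Step 2: min=43 at 3
  Swap: [32, 43, 64, 67, 57]

After 2 steps: [32, 43, 64, 67, 57]


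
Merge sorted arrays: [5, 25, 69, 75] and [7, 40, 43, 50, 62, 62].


Take 5 from A
Take 7 from B
Take 25 from A
Take 40 from B
Take 43 from B
Take 50 from B
Take 62 from B
Take 62 from B

Merged: [5, 7, 25, 40, 43, 50, 62, 62, 69, 75]


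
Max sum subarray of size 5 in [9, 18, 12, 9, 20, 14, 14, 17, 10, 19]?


[0:5]: 68
[1:6]: 73
[2:7]: 69
[3:8]: 74
[4:9]: 75
[5:10]: 74

Max: 75 at [4:9]


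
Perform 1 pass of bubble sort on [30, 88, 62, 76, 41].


Initial: [30, 88, 62, 76, 41]
Pass 1: [30, 62, 76, 41, 88] (3 swaps)

After 1 pass: [30, 62, 76, 41, 88]


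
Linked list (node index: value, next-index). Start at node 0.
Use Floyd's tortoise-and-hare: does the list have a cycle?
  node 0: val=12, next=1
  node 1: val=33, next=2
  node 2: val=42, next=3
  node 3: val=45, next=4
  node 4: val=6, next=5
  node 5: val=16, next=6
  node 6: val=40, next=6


Floyd's tortoise (slow, +1) and hare (fast, +2):
  init: slow=0, fast=0
  step 1: slow=1, fast=2
  step 2: slow=2, fast=4
  step 3: slow=3, fast=6
  step 4: slow=4, fast=6
  step 5: slow=5, fast=6
  step 6: slow=6, fast=6
  slow == fast at node 6: cycle detected

Cycle: yes


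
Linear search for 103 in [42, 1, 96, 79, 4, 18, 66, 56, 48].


i=0: 42!=103
i=1: 1!=103
i=2: 96!=103
i=3: 79!=103
i=4: 4!=103
i=5: 18!=103
i=6: 66!=103
i=7: 56!=103
i=8: 48!=103

Not found, 9 comps


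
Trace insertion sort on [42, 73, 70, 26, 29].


Initial: [42, 73, 70, 26, 29]
Insert 73: [42, 73, 70, 26, 29]
Insert 70: [42, 70, 73, 26, 29]
Insert 26: [26, 42, 70, 73, 29]
Insert 29: [26, 29, 42, 70, 73]

Sorted: [26, 29, 42, 70, 73]


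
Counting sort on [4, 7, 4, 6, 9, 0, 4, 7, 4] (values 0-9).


Input: [4, 7, 4, 6, 9, 0, 4, 7, 4]
Counts: [1, 0, 0, 0, 4, 0, 1, 2, 0, 1]

Sorted: [0, 4, 4, 4, 4, 6, 7, 7, 9]


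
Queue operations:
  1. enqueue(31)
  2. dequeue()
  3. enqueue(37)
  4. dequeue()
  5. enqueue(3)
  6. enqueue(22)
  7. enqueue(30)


enqueue(31) -> [31]
dequeue()->31, []
enqueue(37) -> [37]
dequeue()->37, []
enqueue(3) -> [3]
enqueue(22) -> [3, 22]
enqueue(30) -> [3, 22, 30]

Final queue: [3, 22, 30]


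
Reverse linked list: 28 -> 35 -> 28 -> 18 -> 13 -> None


Step 1: curr=28, set curr.next=prev(None) | reversed so far: 28
Step 2: curr=35, set curr.next=prev(28) | reversed so far: 35 -> 28
Step 3: curr=28, set curr.next=prev(35) | reversed so far: 28 -> 35 -> 28
Step 4: curr=18, set curr.next=prev(28) | reversed so far: 18 -> 28 -> 35 -> 28
Step 5: curr=13, set curr.next=prev(18) | reversed so far: 13 -> 18 -> 28 -> 35 -> 28

13 -> 18 -> 28 -> 35 -> 28 -> None


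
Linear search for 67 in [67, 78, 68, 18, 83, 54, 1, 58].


i=0: 67==67 found!

Found at 0, 1 comps


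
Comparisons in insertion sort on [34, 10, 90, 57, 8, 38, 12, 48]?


Algorithm: insertion sort
Input: [34, 10, 90, 57, 8, 38, 12, 48]
Sorted: [8, 10, 12, 34, 38, 48, 57, 90]

19


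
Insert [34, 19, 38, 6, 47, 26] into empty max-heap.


Insert 34: [34]
Insert 19: [34, 19]
Insert 38: [38, 19, 34]
Insert 6: [38, 19, 34, 6]
Insert 47: [47, 38, 34, 6, 19]
Insert 26: [47, 38, 34, 6, 19, 26]

Final heap: [47, 38, 34, 6, 19, 26]


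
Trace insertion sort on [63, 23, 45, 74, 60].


Initial: [63, 23, 45, 74, 60]
Insert 23: [23, 63, 45, 74, 60]
Insert 45: [23, 45, 63, 74, 60]
Insert 74: [23, 45, 63, 74, 60]
Insert 60: [23, 45, 60, 63, 74]

Sorted: [23, 45, 60, 63, 74]


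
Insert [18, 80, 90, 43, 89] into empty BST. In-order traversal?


Insert 18: root
Insert 80: R from 18
Insert 90: R from 18 -> R from 80
Insert 43: R from 18 -> L from 80
Insert 89: R from 18 -> R from 80 -> L from 90

In-order: [18, 43, 80, 89, 90]


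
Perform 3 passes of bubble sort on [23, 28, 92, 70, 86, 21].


Initial: [23, 28, 92, 70, 86, 21]
Pass 1: [23, 28, 70, 86, 21, 92] (3 swaps)
Pass 2: [23, 28, 70, 21, 86, 92] (1 swaps)
Pass 3: [23, 28, 21, 70, 86, 92] (1 swaps)

After 3 passes: [23, 28, 21, 70, 86, 92]


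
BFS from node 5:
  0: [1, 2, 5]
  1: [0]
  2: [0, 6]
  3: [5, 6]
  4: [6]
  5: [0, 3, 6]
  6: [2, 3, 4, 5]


Visit 5, enqueue [0, 3, 6]
Visit 0, enqueue [1, 2]
Visit 3, enqueue []
Visit 6, enqueue [4]
Visit 1, enqueue []
Visit 2, enqueue []
Visit 4, enqueue []

BFS order: [5, 0, 3, 6, 1, 2, 4]


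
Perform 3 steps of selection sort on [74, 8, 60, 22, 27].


Initial: [74, 8, 60, 22, 27]
Step 1: min=8 at 1
  Swap: [8, 74, 60, 22, 27]
Step 2: min=22 at 3
  Swap: [8, 22, 60, 74, 27]
Step 3: min=27 at 4
  Swap: [8, 22, 27, 74, 60]

After 3 steps: [8, 22, 27, 74, 60]


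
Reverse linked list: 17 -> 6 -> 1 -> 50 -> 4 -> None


Step 1: curr=17, set curr.next=prev(None) | reversed so far: 17
Step 2: curr=6, set curr.next=prev(17) | reversed so far: 6 -> 17
Step 3: curr=1, set curr.next=prev(6) | reversed so far: 1 -> 6 -> 17
Step 4: curr=50, set curr.next=prev(1) | reversed so far: 50 -> 1 -> 6 -> 17
Step 5: curr=4, set curr.next=prev(50) | reversed so far: 4 -> 50 -> 1 -> 6 -> 17

4 -> 50 -> 1 -> 6 -> 17 -> None


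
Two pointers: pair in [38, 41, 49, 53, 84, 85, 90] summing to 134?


lo=0(38)+hi=6(90)=128
lo=1(41)+hi=6(90)=131
lo=2(49)+hi=6(90)=139
lo=2(49)+hi=5(85)=134

Yes: 49+85=134


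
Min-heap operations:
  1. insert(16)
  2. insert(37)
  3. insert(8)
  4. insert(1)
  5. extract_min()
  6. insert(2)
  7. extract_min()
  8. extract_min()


insert(16) -> [16]
insert(37) -> [16, 37]
insert(8) -> [8, 37, 16]
insert(1) -> [1, 8, 16, 37]
extract_min()->1, [8, 37, 16]
insert(2) -> [2, 8, 16, 37]
extract_min()->2, [8, 37, 16]
extract_min()->8, [16, 37]

Final heap: [16, 37]


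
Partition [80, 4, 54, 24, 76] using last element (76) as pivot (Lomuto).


Pivot: 76
  4 <= 76: swap -> [4, 80, 54, 24, 76]
  54 <= 76: swap -> [4, 54, 80, 24, 76]
  24 <= 76: swap -> [4, 54, 24, 80, 76]
Place pivot at 3: [4, 54, 24, 76, 80]

Partitioned: [4, 54, 24, 76, 80]


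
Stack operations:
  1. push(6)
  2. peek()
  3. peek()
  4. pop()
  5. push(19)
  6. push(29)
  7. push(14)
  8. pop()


push(6) -> [6]
peek()->6
peek()->6
pop()->6, []
push(19) -> [19]
push(29) -> [19, 29]
push(14) -> [19, 29, 14]
pop()->14, [19, 29]

Final stack: [19, 29]


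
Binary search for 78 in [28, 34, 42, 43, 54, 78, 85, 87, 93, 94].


Step 1: lo=0, hi=9, mid=4, val=54
Step 2: lo=5, hi=9, mid=7, val=87
Step 3: lo=5, hi=6, mid=5, val=78

Found at index 5


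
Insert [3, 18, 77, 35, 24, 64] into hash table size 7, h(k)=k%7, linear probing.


Insert 3: h=3 -> slot 3
Insert 18: h=4 -> slot 4
Insert 77: h=0 -> slot 0
Insert 35: h=0, 1 probes -> slot 1
Insert 24: h=3, 2 probes -> slot 5
Insert 64: h=1, 1 probes -> slot 2

Table: [77, 35, 64, 3, 18, 24, None]


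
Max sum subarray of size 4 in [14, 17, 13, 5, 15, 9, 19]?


[0:4]: 49
[1:5]: 50
[2:6]: 42
[3:7]: 48

Max: 50 at [1:5]


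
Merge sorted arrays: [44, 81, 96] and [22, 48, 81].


Take 22 from B
Take 44 from A
Take 48 from B
Take 81 from A
Take 81 from B

Merged: [22, 44, 48, 81, 81, 96]


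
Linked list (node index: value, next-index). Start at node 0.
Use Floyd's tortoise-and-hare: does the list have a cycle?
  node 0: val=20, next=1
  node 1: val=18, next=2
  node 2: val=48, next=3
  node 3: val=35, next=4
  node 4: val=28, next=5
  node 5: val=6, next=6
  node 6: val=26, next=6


Floyd's tortoise (slow, +1) and hare (fast, +2):
  init: slow=0, fast=0
  step 1: slow=1, fast=2
  step 2: slow=2, fast=4
  step 3: slow=3, fast=6
  step 4: slow=4, fast=6
  step 5: slow=5, fast=6
  step 6: slow=6, fast=6
  slow == fast at node 6: cycle detected

Cycle: yes


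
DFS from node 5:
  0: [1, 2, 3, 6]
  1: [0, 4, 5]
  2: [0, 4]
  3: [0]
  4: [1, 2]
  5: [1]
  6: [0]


Visit 5, push [1]
Visit 1, push [4, 0]
Visit 0, push [6, 3, 2]
Visit 2, push [4]
Visit 4, push []
Visit 3, push []
Visit 6, push []

DFS order: [5, 1, 0, 2, 4, 3, 6]


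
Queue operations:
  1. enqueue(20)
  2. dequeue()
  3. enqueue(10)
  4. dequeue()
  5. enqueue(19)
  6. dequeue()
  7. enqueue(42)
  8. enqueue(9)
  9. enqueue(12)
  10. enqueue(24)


enqueue(20) -> [20]
dequeue()->20, []
enqueue(10) -> [10]
dequeue()->10, []
enqueue(19) -> [19]
dequeue()->19, []
enqueue(42) -> [42]
enqueue(9) -> [42, 9]
enqueue(12) -> [42, 9, 12]
enqueue(24) -> [42, 9, 12, 24]

Final queue: [42, 9, 12, 24]


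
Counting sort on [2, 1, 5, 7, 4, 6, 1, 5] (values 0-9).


Input: [2, 1, 5, 7, 4, 6, 1, 5]
Counts: [0, 2, 1, 0, 1, 2, 1, 1, 0, 0]

Sorted: [1, 1, 2, 4, 5, 5, 6, 7]


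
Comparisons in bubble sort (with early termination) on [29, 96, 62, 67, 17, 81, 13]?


Algorithm: bubble sort (with early termination)
Input: [29, 96, 62, 67, 17, 81, 13]
Sorted: [13, 17, 29, 62, 67, 81, 96]

21


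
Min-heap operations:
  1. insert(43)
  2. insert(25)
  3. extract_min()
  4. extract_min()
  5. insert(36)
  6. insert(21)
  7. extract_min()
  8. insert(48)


insert(43) -> [43]
insert(25) -> [25, 43]
extract_min()->25, [43]
extract_min()->43, []
insert(36) -> [36]
insert(21) -> [21, 36]
extract_min()->21, [36]
insert(48) -> [36, 48]

Final heap: [36, 48]


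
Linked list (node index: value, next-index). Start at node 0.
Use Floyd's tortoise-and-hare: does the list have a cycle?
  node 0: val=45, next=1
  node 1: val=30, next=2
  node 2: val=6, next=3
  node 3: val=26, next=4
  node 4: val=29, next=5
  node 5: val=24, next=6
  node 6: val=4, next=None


Floyd's tortoise (slow, +1) and hare (fast, +2):
  init: slow=0, fast=0
  step 1: slow=1, fast=2
  step 2: slow=2, fast=4
  step 3: slow=3, fast=6
  step 4: fast -> None, no cycle

Cycle: no


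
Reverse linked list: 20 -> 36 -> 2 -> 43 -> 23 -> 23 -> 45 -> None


Step 1: curr=20, set curr.next=prev(None) | reversed so far: 20
Step 2: curr=36, set curr.next=prev(20) | reversed so far: 36 -> 20
Step 3: curr=2, set curr.next=prev(36) | reversed so far: 2 -> 36 -> 20
Step 4: curr=43, set curr.next=prev(2) | reversed so far: 43 -> 2 -> 36 -> 20
Step 5: curr=23, set curr.next=prev(43) | reversed so far: 23 -> 43 -> 2 -> 36 -> 20
Step 6: curr=23, set curr.next=prev(23) | reversed so far: 23 -> 23 -> 43 -> 2 -> 36 -> 20
Step 7: curr=45, set curr.next=prev(23) | reversed so far: 45 -> 23 -> 23 -> 43 -> 2 -> 36 -> 20

45 -> 23 -> 23 -> 43 -> 2 -> 36 -> 20 -> None


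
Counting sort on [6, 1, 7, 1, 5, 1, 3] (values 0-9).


Input: [6, 1, 7, 1, 5, 1, 3]
Counts: [0, 3, 0, 1, 0, 1, 1, 1, 0, 0]

Sorted: [1, 1, 1, 3, 5, 6, 7]


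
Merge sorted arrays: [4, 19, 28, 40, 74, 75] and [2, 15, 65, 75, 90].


Take 2 from B
Take 4 from A
Take 15 from B
Take 19 from A
Take 28 from A
Take 40 from A
Take 65 from B
Take 74 from A
Take 75 from A

Merged: [2, 4, 15, 19, 28, 40, 65, 74, 75, 75, 90]


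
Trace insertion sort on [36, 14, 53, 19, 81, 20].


Initial: [36, 14, 53, 19, 81, 20]
Insert 14: [14, 36, 53, 19, 81, 20]
Insert 53: [14, 36, 53, 19, 81, 20]
Insert 19: [14, 19, 36, 53, 81, 20]
Insert 81: [14, 19, 36, 53, 81, 20]
Insert 20: [14, 19, 20, 36, 53, 81]

Sorted: [14, 19, 20, 36, 53, 81]


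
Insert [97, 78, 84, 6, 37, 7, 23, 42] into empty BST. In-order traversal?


Insert 97: root
Insert 78: L from 97
Insert 84: L from 97 -> R from 78
Insert 6: L from 97 -> L from 78
Insert 37: L from 97 -> L from 78 -> R from 6
Insert 7: L from 97 -> L from 78 -> R from 6 -> L from 37
Insert 23: L from 97 -> L from 78 -> R from 6 -> L from 37 -> R from 7
Insert 42: L from 97 -> L from 78 -> R from 6 -> R from 37

In-order: [6, 7, 23, 37, 42, 78, 84, 97]


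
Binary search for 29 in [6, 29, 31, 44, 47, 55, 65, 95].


Step 1: lo=0, hi=7, mid=3, val=44
Step 2: lo=0, hi=2, mid=1, val=29

Found at index 1


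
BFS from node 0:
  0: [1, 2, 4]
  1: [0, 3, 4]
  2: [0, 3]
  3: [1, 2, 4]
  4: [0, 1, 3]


Visit 0, enqueue [1, 2, 4]
Visit 1, enqueue [3]
Visit 2, enqueue []
Visit 4, enqueue []
Visit 3, enqueue []

BFS order: [0, 1, 2, 4, 3]


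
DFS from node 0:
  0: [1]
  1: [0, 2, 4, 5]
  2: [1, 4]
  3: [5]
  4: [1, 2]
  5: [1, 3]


Visit 0, push [1]
Visit 1, push [5, 4, 2]
Visit 2, push [4]
Visit 4, push []
Visit 5, push [3]
Visit 3, push []

DFS order: [0, 1, 2, 4, 5, 3]


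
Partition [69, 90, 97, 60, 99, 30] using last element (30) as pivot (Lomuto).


Pivot: 30
Place pivot at 0: [30, 90, 97, 60, 99, 69]

Partitioned: [30, 90, 97, 60, 99, 69]


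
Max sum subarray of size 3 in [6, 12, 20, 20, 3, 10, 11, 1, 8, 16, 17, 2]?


[0:3]: 38
[1:4]: 52
[2:5]: 43
[3:6]: 33
[4:7]: 24
[5:8]: 22
[6:9]: 20
[7:10]: 25
[8:11]: 41
[9:12]: 35

Max: 52 at [1:4]


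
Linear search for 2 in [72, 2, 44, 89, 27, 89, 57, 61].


i=0: 72!=2
i=1: 2==2 found!

Found at 1, 2 comps


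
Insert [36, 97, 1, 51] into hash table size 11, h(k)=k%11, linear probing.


Insert 36: h=3 -> slot 3
Insert 97: h=9 -> slot 9
Insert 1: h=1 -> slot 1
Insert 51: h=7 -> slot 7

Table: [None, 1, None, 36, None, None, None, 51, None, 97, None]


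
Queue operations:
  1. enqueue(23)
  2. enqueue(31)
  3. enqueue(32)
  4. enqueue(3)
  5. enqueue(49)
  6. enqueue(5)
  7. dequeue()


enqueue(23) -> [23]
enqueue(31) -> [23, 31]
enqueue(32) -> [23, 31, 32]
enqueue(3) -> [23, 31, 32, 3]
enqueue(49) -> [23, 31, 32, 3, 49]
enqueue(5) -> [23, 31, 32, 3, 49, 5]
dequeue()->23, [31, 32, 3, 49, 5]

Final queue: [31, 32, 3, 49, 5]


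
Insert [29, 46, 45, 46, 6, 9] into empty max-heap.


Insert 29: [29]
Insert 46: [46, 29]
Insert 45: [46, 29, 45]
Insert 46: [46, 46, 45, 29]
Insert 6: [46, 46, 45, 29, 6]
Insert 9: [46, 46, 45, 29, 6, 9]

Final heap: [46, 46, 45, 29, 6, 9]


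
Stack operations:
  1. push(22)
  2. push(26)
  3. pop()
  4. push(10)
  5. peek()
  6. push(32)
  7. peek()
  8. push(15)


push(22) -> [22]
push(26) -> [22, 26]
pop()->26, [22]
push(10) -> [22, 10]
peek()->10
push(32) -> [22, 10, 32]
peek()->32
push(15) -> [22, 10, 32, 15]

Final stack: [22, 10, 32, 15]


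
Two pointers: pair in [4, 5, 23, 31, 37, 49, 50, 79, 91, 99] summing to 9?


lo=0(4)+hi=9(99)=103
lo=0(4)+hi=8(91)=95
lo=0(4)+hi=7(79)=83
lo=0(4)+hi=6(50)=54
lo=0(4)+hi=5(49)=53
lo=0(4)+hi=4(37)=41
lo=0(4)+hi=3(31)=35
lo=0(4)+hi=2(23)=27
lo=0(4)+hi=1(5)=9

Yes: 4+5=9


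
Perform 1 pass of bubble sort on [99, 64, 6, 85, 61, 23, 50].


Initial: [99, 64, 6, 85, 61, 23, 50]
Pass 1: [64, 6, 85, 61, 23, 50, 99] (6 swaps)

After 1 pass: [64, 6, 85, 61, 23, 50, 99]


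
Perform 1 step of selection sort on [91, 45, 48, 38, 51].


Initial: [91, 45, 48, 38, 51]
Step 1: min=38 at 3
  Swap: [38, 45, 48, 91, 51]

After 1 step: [38, 45, 48, 91, 51]


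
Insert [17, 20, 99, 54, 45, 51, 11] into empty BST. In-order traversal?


Insert 17: root
Insert 20: R from 17
Insert 99: R from 17 -> R from 20
Insert 54: R from 17 -> R from 20 -> L from 99
Insert 45: R from 17 -> R from 20 -> L from 99 -> L from 54
Insert 51: R from 17 -> R from 20 -> L from 99 -> L from 54 -> R from 45
Insert 11: L from 17

In-order: [11, 17, 20, 45, 51, 54, 99]


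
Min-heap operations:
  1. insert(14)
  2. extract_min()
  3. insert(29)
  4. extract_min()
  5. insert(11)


insert(14) -> [14]
extract_min()->14, []
insert(29) -> [29]
extract_min()->29, []
insert(11) -> [11]

Final heap: [11]


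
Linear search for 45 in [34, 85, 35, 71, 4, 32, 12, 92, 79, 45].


i=0: 34!=45
i=1: 85!=45
i=2: 35!=45
i=3: 71!=45
i=4: 4!=45
i=5: 32!=45
i=6: 12!=45
i=7: 92!=45
i=8: 79!=45
i=9: 45==45 found!

Found at 9, 10 comps


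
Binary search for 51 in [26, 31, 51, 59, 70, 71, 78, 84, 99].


Step 1: lo=0, hi=8, mid=4, val=70
Step 2: lo=0, hi=3, mid=1, val=31
Step 3: lo=2, hi=3, mid=2, val=51

Found at index 2


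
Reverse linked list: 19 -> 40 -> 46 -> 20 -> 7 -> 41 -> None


Step 1: curr=19, set curr.next=prev(None) | reversed so far: 19
Step 2: curr=40, set curr.next=prev(19) | reversed so far: 40 -> 19
Step 3: curr=46, set curr.next=prev(40) | reversed so far: 46 -> 40 -> 19
Step 4: curr=20, set curr.next=prev(46) | reversed so far: 20 -> 46 -> 40 -> 19
Step 5: curr=7, set curr.next=prev(20) | reversed so far: 7 -> 20 -> 46 -> 40 -> 19
Step 6: curr=41, set curr.next=prev(7) | reversed so far: 41 -> 7 -> 20 -> 46 -> 40 -> 19

41 -> 7 -> 20 -> 46 -> 40 -> 19 -> None


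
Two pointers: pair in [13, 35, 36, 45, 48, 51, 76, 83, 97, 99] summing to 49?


lo=0(13)+hi=9(99)=112
lo=0(13)+hi=8(97)=110
lo=0(13)+hi=7(83)=96
lo=0(13)+hi=6(76)=89
lo=0(13)+hi=5(51)=64
lo=0(13)+hi=4(48)=61
lo=0(13)+hi=3(45)=58
lo=0(13)+hi=2(36)=49

Yes: 13+36=49


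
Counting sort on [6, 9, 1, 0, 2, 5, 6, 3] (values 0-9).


Input: [6, 9, 1, 0, 2, 5, 6, 3]
Counts: [1, 1, 1, 1, 0, 1, 2, 0, 0, 1]

Sorted: [0, 1, 2, 3, 5, 6, 6, 9]


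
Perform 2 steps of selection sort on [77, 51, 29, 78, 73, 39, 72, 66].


Initial: [77, 51, 29, 78, 73, 39, 72, 66]
Step 1: min=29 at 2
  Swap: [29, 51, 77, 78, 73, 39, 72, 66]
Step 2: min=39 at 5
  Swap: [29, 39, 77, 78, 73, 51, 72, 66]

After 2 steps: [29, 39, 77, 78, 73, 51, 72, 66]


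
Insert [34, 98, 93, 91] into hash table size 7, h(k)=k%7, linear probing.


Insert 34: h=6 -> slot 6
Insert 98: h=0 -> slot 0
Insert 93: h=2 -> slot 2
Insert 91: h=0, 1 probes -> slot 1

Table: [98, 91, 93, None, None, None, 34]


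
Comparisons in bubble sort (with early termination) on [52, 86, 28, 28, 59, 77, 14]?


Algorithm: bubble sort (with early termination)
Input: [52, 86, 28, 28, 59, 77, 14]
Sorted: [14, 28, 28, 52, 59, 77, 86]

21


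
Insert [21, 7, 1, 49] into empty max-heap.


Insert 21: [21]
Insert 7: [21, 7]
Insert 1: [21, 7, 1]
Insert 49: [49, 21, 1, 7]

Final heap: [49, 21, 1, 7]


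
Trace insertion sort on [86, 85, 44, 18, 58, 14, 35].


Initial: [86, 85, 44, 18, 58, 14, 35]
Insert 85: [85, 86, 44, 18, 58, 14, 35]
Insert 44: [44, 85, 86, 18, 58, 14, 35]
Insert 18: [18, 44, 85, 86, 58, 14, 35]
Insert 58: [18, 44, 58, 85, 86, 14, 35]
Insert 14: [14, 18, 44, 58, 85, 86, 35]
Insert 35: [14, 18, 35, 44, 58, 85, 86]

Sorted: [14, 18, 35, 44, 58, 85, 86]


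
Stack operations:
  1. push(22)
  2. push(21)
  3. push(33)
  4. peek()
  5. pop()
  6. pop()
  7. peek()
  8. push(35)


push(22) -> [22]
push(21) -> [22, 21]
push(33) -> [22, 21, 33]
peek()->33
pop()->33, [22, 21]
pop()->21, [22]
peek()->22
push(35) -> [22, 35]

Final stack: [22, 35]


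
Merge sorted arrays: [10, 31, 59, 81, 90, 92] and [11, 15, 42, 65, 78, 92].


Take 10 from A
Take 11 from B
Take 15 from B
Take 31 from A
Take 42 from B
Take 59 from A
Take 65 from B
Take 78 from B
Take 81 from A
Take 90 from A
Take 92 from A

Merged: [10, 11, 15, 31, 42, 59, 65, 78, 81, 90, 92, 92]


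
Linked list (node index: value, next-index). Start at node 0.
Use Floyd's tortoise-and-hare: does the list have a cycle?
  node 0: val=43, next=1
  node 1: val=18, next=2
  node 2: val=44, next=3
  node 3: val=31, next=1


Floyd's tortoise (slow, +1) and hare (fast, +2):
  init: slow=0, fast=0
  step 1: slow=1, fast=2
  step 2: slow=2, fast=1
  step 3: slow=3, fast=3
  slow == fast at node 3: cycle detected

Cycle: yes


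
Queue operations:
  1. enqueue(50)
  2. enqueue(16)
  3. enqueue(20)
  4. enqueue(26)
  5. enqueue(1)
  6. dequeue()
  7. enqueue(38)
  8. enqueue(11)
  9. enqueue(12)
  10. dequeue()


enqueue(50) -> [50]
enqueue(16) -> [50, 16]
enqueue(20) -> [50, 16, 20]
enqueue(26) -> [50, 16, 20, 26]
enqueue(1) -> [50, 16, 20, 26, 1]
dequeue()->50, [16, 20, 26, 1]
enqueue(38) -> [16, 20, 26, 1, 38]
enqueue(11) -> [16, 20, 26, 1, 38, 11]
enqueue(12) -> [16, 20, 26, 1, 38, 11, 12]
dequeue()->16, [20, 26, 1, 38, 11, 12]

Final queue: [20, 26, 1, 38, 11, 12]


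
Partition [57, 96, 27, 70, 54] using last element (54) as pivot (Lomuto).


Pivot: 54
  27 <= 54: swap -> [27, 96, 57, 70, 54]
Place pivot at 1: [27, 54, 57, 70, 96]

Partitioned: [27, 54, 57, 70, 96]


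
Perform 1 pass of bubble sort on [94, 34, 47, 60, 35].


Initial: [94, 34, 47, 60, 35]
Pass 1: [34, 47, 60, 35, 94] (4 swaps)

After 1 pass: [34, 47, 60, 35, 94]


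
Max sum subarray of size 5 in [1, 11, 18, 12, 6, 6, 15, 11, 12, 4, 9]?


[0:5]: 48
[1:6]: 53
[2:7]: 57
[3:8]: 50
[4:9]: 50
[5:10]: 48
[6:11]: 51

Max: 57 at [2:7]


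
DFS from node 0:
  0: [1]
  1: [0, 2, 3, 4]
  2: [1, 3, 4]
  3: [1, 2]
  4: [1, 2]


Visit 0, push [1]
Visit 1, push [4, 3, 2]
Visit 2, push [4, 3]
Visit 3, push []
Visit 4, push []

DFS order: [0, 1, 2, 3, 4]


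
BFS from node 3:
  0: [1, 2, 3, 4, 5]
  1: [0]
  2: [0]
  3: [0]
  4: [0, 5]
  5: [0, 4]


Visit 3, enqueue [0]
Visit 0, enqueue [1, 2, 4, 5]
Visit 1, enqueue []
Visit 2, enqueue []
Visit 4, enqueue []
Visit 5, enqueue []

BFS order: [3, 0, 1, 2, 4, 5]


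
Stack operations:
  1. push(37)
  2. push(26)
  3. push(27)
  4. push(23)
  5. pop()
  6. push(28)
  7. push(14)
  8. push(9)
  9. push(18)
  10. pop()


push(37) -> [37]
push(26) -> [37, 26]
push(27) -> [37, 26, 27]
push(23) -> [37, 26, 27, 23]
pop()->23, [37, 26, 27]
push(28) -> [37, 26, 27, 28]
push(14) -> [37, 26, 27, 28, 14]
push(9) -> [37, 26, 27, 28, 14, 9]
push(18) -> [37, 26, 27, 28, 14, 9, 18]
pop()->18, [37, 26, 27, 28, 14, 9]

Final stack: [37, 26, 27, 28, 14, 9]


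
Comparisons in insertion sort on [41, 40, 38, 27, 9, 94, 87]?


Algorithm: insertion sort
Input: [41, 40, 38, 27, 9, 94, 87]
Sorted: [9, 27, 38, 40, 41, 87, 94]

13


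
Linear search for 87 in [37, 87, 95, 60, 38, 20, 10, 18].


i=0: 37!=87
i=1: 87==87 found!

Found at 1, 2 comps


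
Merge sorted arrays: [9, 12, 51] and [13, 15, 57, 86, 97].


Take 9 from A
Take 12 from A
Take 13 from B
Take 15 from B
Take 51 from A

Merged: [9, 12, 13, 15, 51, 57, 86, 97]


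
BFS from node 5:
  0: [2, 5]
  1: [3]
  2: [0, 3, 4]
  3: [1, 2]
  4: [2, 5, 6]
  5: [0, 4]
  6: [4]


Visit 5, enqueue [0, 4]
Visit 0, enqueue [2]
Visit 4, enqueue [6]
Visit 2, enqueue [3]
Visit 6, enqueue []
Visit 3, enqueue [1]
Visit 1, enqueue []

BFS order: [5, 0, 4, 2, 6, 3, 1]


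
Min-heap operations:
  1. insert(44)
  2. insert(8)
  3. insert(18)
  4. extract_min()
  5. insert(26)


insert(44) -> [44]
insert(8) -> [8, 44]
insert(18) -> [8, 44, 18]
extract_min()->8, [18, 44]
insert(26) -> [18, 44, 26]

Final heap: [18, 44, 26]


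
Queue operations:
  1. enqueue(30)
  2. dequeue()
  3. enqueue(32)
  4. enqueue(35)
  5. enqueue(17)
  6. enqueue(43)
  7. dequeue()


enqueue(30) -> [30]
dequeue()->30, []
enqueue(32) -> [32]
enqueue(35) -> [32, 35]
enqueue(17) -> [32, 35, 17]
enqueue(43) -> [32, 35, 17, 43]
dequeue()->32, [35, 17, 43]

Final queue: [35, 17, 43]


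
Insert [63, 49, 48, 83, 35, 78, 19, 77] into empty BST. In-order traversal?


Insert 63: root
Insert 49: L from 63
Insert 48: L from 63 -> L from 49
Insert 83: R from 63
Insert 35: L from 63 -> L from 49 -> L from 48
Insert 78: R from 63 -> L from 83
Insert 19: L from 63 -> L from 49 -> L from 48 -> L from 35
Insert 77: R from 63 -> L from 83 -> L from 78

In-order: [19, 35, 48, 49, 63, 77, 78, 83]


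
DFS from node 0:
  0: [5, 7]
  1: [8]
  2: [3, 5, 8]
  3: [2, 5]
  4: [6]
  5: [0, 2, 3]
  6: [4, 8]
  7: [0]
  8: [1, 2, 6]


Visit 0, push [7, 5]
Visit 5, push [3, 2]
Visit 2, push [8, 3]
Visit 3, push []
Visit 8, push [6, 1]
Visit 1, push []
Visit 6, push [4]
Visit 4, push []
Visit 7, push []

DFS order: [0, 5, 2, 3, 8, 1, 6, 4, 7]


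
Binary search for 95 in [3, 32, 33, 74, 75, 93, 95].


Step 1: lo=0, hi=6, mid=3, val=74
Step 2: lo=4, hi=6, mid=5, val=93
Step 3: lo=6, hi=6, mid=6, val=95

Found at index 6


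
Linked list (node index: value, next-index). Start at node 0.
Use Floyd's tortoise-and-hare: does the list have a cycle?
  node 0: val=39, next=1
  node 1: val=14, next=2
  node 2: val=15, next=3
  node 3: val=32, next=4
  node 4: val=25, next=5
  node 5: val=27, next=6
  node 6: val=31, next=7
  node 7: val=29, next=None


Floyd's tortoise (slow, +1) and hare (fast, +2):
  init: slow=0, fast=0
  step 1: slow=1, fast=2
  step 2: slow=2, fast=4
  step 3: slow=3, fast=6
  step 4: fast 6->7->None, no cycle

Cycle: no


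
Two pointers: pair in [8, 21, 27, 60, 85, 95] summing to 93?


lo=0(8)+hi=5(95)=103
lo=0(8)+hi=4(85)=93

Yes: 8+85=93


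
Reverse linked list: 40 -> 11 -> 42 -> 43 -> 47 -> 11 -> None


Step 1: curr=40, set curr.next=prev(None) | reversed so far: 40
Step 2: curr=11, set curr.next=prev(40) | reversed so far: 11 -> 40
Step 3: curr=42, set curr.next=prev(11) | reversed so far: 42 -> 11 -> 40
Step 4: curr=43, set curr.next=prev(42) | reversed so far: 43 -> 42 -> 11 -> 40
Step 5: curr=47, set curr.next=prev(43) | reversed so far: 47 -> 43 -> 42 -> 11 -> 40
Step 6: curr=11, set curr.next=prev(47) | reversed so far: 11 -> 47 -> 43 -> 42 -> 11 -> 40

11 -> 47 -> 43 -> 42 -> 11 -> 40 -> None


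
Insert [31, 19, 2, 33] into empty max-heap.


Insert 31: [31]
Insert 19: [31, 19]
Insert 2: [31, 19, 2]
Insert 33: [33, 31, 2, 19]

Final heap: [33, 31, 2, 19]


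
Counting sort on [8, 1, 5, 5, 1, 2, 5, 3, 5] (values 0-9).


Input: [8, 1, 5, 5, 1, 2, 5, 3, 5]
Counts: [0, 2, 1, 1, 0, 4, 0, 0, 1, 0]

Sorted: [1, 1, 2, 3, 5, 5, 5, 5, 8]


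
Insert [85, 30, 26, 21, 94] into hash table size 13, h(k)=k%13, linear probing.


Insert 85: h=7 -> slot 7
Insert 30: h=4 -> slot 4
Insert 26: h=0 -> slot 0
Insert 21: h=8 -> slot 8
Insert 94: h=3 -> slot 3

Table: [26, None, None, 94, 30, None, None, 85, 21, None, None, None, None]


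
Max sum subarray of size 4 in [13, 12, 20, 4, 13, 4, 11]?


[0:4]: 49
[1:5]: 49
[2:6]: 41
[3:7]: 32

Max: 49 at [0:4]


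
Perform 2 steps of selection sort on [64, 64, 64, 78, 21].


Initial: [64, 64, 64, 78, 21]
Step 1: min=21 at 4
  Swap: [21, 64, 64, 78, 64]
Step 2: min=64 at 1
  Swap: [21, 64, 64, 78, 64]

After 2 steps: [21, 64, 64, 78, 64]


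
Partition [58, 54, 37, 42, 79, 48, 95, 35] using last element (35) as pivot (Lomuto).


Pivot: 35
Place pivot at 0: [35, 54, 37, 42, 79, 48, 95, 58]

Partitioned: [35, 54, 37, 42, 79, 48, 95, 58]


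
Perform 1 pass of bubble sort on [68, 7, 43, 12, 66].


Initial: [68, 7, 43, 12, 66]
Pass 1: [7, 43, 12, 66, 68] (4 swaps)

After 1 pass: [7, 43, 12, 66, 68]


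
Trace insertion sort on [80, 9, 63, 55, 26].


Initial: [80, 9, 63, 55, 26]
Insert 9: [9, 80, 63, 55, 26]
Insert 63: [9, 63, 80, 55, 26]
Insert 55: [9, 55, 63, 80, 26]
Insert 26: [9, 26, 55, 63, 80]

Sorted: [9, 26, 55, 63, 80]


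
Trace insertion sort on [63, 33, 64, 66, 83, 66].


Initial: [63, 33, 64, 66, 83, 66]
Insert 33: [33, 63, 64, 66, 83, 66]
Insert 64: [33, 63, 64, 66, 83, 66]
Insert 66: [33, 63, 64, 66, 83, 66]
Insert 83: [33, 63, 64, 66, 83, 66]
Insert 66: [33, 63, 64, 66, 66, 83]

Sorted: [33, 63, 64, 66, 66, 83]


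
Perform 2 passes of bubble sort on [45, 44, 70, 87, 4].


Initial: [45, 44, 70, 87, 4]
Pass 1: [44, 45, 70, 4, 87] (2 swaps)
Pass 2: [44, 45, 4, 70, 87] (1 swaps)

After 2 passes: [44, 45, 4, 70, 87]


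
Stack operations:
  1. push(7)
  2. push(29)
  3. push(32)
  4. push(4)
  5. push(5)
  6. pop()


push(7) -> [7]
push(29) -> [7, 29]
push(32) -> [7, 29, 32]
push(4) -> [7, 29, 32, 4]
push(5) -> [7, 29, 32, 4, 5]
pop()->5, [7, 29, 32, 4]

Final stack: [7, 29, 32, 4]
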